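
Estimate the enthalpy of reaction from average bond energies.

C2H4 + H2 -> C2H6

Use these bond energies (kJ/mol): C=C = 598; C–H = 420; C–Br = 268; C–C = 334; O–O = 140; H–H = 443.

ΔH ≈ −133 kJ

Bonds broken (reactants):
  C–H: 4 × 420 = 1680
  C=C: 1 × 598 = 598
  H–H: 1 × 443 = 443
  Σ(broken) = 2721 kJ
Bonds formed (products):
  C–C: 1 × 334 = 334
  C–H: 6 × 420 = 2520
  Σ(formed) = 2854 kJ
ΔH = Σ(broken) − Σ(formed) = 2721 − 2854 = −133 kJ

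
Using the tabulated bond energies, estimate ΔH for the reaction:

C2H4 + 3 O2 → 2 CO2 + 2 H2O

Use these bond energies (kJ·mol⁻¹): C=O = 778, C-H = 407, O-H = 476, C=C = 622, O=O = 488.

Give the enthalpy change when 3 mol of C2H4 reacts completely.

Bonds broken (reactants):
  C-H: 4 × 407 = 1628
  C=C: 1 × 622 = 622
  O=O: 3 × 488 = 1464
  Σ(broken) = 3714 kJ
Bonds formed (products):
  C=O: 4 × 778 = 3112
  O-H: 4 × 476 = 1904
  Σ(formed) = 5016 kJ
ΔH = Σ(broken) − Σ(formed) = 3714 − 5016 = −1302 kJ
For 3× the reaction as written: 3 × (−1302) = −3906 kJ

ΔH = −3906 kJ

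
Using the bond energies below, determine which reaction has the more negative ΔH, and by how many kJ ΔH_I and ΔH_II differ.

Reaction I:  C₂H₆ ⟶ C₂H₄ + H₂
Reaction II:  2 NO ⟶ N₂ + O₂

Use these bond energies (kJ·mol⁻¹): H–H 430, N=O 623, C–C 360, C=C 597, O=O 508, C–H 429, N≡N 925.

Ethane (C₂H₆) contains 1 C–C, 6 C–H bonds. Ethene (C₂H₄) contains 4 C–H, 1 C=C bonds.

Reaction I:
  Bonds broken (reactants):
    C–C: 1 × 360 = 360
    C–H: 6 × 429 = 2574
    Σ(broken) = 2934 kJ
  Bonds formed (products):
    C–H: 4 × 429 = 1716
    C=C: 1 × 597 = 597
    H–H: 1 × 430 = 430
    Σ(formed) = 2743 kJ
  ΔH_I = 2934 − 2743 = +191 kJ
Reaction II:
  Bonds broken (reactants):
    N=O: 2 × 623 = 1246
    Σ(broken) = 1246 kJ
  Bonds formed (products):
    N≡N: 1 × 925 = 925
    O=O: 1 × 508 = 508
    Σ(formed) = 1433 kJ
  ΔH_II = 1246 − 1433 = −187 kJ
ΔH_I − ΔH_II = +378 kJ, so reaction II has the more negative ΔH; |ΔH_I − ΔH_II| = 378 kJ.

Reaction II, by 378 kJ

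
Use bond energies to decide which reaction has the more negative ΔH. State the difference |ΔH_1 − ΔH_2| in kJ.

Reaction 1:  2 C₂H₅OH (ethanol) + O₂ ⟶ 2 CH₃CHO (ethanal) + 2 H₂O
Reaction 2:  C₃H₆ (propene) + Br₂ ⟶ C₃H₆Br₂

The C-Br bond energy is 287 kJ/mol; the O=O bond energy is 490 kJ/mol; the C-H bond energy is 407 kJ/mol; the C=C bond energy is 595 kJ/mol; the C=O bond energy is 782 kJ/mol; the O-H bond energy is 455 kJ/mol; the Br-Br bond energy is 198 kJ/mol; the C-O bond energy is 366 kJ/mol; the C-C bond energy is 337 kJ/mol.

Reaction 1, by 320 kJ

Reaction 1:
  Bonds broken (reactants):
    C-C: 2 × 337 = 674
    C-H: 10 × 407 = 4070
    C-O: 2 × 366 = 732
    O-H: 2 × 455 = 910
    O=O: 1 × 490 = 490
    Σ(broken) = 6876 kJ
  Bonds formed (products):
    C-C: 2 × 337 = 674
    C-H: 8 × 407 = 3256
    C=O: 2 × 782 = 1564
    O-H: 4 × 455 = 1820
    Σ(formed) = 7314 kJ
  ΔH_1 = 6876 − 7314 = −438 kJ
Reaction 2:
  Bonds broken (reactants):
    Br-Br: 1 × 198 = 198
    C-C: 1 × 337 = 337
    C-H: 6 × 407 = 2442
    C=C: 1 × 595 = 595
    Σ(broken) = 3572 kJ
  Bonds formed (products):
    C-Br: 2 × 287 = 574
    C-C: 2 × 337 = 674
    C-H: 6 × 407 = 2442
    Σ(formed) = 3690 kJ
  ΔH_2 = 3572 − 3690 = −118 kJ
ΔH_1 − ΔH_2 = −320 kJ, so reaction 1 has the more negative ΔH; |ΔH_1 − ΔH_2| = 320 kJ.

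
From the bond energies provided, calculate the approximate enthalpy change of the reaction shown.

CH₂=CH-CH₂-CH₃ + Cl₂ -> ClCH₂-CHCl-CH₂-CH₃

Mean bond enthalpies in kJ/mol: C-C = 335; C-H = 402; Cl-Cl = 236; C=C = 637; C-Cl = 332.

ΔH ≈ −126 kJ

Bonds broken (reactants):
  C-C: 2 × 335 = 670
  C-H: 8 × 402 = 3216
  C=C: 1 × 637 = 637
  Cl-Cl: 1 × 236 = 236
  Σ(broken) = 4759 kJ
Bonds formed (products):
  C-C: 3 × 335 = 1005
  C-Cl: 2 × 332 = 664
  C-H: 8 × 402 = 3216
  Σ(formed) = 4885 kJ
ΔH = Σ(broken) − Σ(formed) = 4759 − 4885 = −126 kJ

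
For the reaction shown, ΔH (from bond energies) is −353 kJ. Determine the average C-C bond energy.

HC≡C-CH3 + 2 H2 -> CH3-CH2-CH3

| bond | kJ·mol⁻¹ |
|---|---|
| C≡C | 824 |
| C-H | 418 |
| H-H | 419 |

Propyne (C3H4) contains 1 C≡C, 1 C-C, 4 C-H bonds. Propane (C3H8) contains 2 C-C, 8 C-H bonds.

Let D be the C-C bond energy.
Σ(broken) = 1×824 + 1×D + 4×418 + 2×419 = 3334 + D
Σ(formed) = 2×D + 8×418 = 3344 + 2D
ΔH = Σ(broken) − Σ(formed) = (3334 + D) − (3344 + 2D) = −10 − D
Setting this equal to −353 kJ gives D = 343 kJ/mol.

D(C-C) ≈ 343 kJ/mol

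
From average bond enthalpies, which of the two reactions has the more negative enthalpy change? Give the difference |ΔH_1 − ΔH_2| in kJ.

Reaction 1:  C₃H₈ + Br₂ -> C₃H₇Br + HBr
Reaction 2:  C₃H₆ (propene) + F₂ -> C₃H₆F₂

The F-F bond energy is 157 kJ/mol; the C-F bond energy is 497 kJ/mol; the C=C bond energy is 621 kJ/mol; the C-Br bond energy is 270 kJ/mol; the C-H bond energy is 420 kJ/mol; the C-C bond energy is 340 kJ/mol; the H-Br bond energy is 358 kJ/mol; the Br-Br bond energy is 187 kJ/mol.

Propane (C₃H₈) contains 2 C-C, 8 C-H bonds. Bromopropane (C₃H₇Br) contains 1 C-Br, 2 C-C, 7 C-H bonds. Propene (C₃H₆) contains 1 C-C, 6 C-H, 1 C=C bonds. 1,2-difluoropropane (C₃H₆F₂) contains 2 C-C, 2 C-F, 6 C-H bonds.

Reaction 2, by 535 kJ

Reaction 1:
  Bonds broken (reactants):
    Br-Br: 1 × 187 = 187
    C-C: 2 × 340 = 680
    C-H: 8 × 420 = 3360
    Σ(broken) = 4227 kJ
  Bonds formed (products):
    C-Br: 1 × 270 = 270
    C-C: 2 × 340 = 680
    C-H: 7 × 420 = 2940
    H-Br: 1 × 358 = 358
    Σ(formed) = 4248 kJ
  ΔH_1 = 4227 − 4248 = −21 kJ
Reaction 2:
  Bonds broken (reactants):
    C-C: 1 × 340 = 340
    C-H: 6 × 420 = 2520
    C=C: 1 × 621 = 621
    F-F: 1 × 157 = 157
    Σ(broken) = 3638 kJ
  Bonds formed (products):
    C-C: 2 × 340 = 680
    C-F: 2 × 497 = 994
    C-H: 6 × 420 = 2520
    Σ(formed) = 4194 kJ
  ΔH_2 = 3638 − 4194 = −556 kJ
ΔH_1 − ΔH_2 = +535 kJ, so reaction 2 has the more negative ΔH; |ΔH_1 − ΔH_2| = 535 kJ.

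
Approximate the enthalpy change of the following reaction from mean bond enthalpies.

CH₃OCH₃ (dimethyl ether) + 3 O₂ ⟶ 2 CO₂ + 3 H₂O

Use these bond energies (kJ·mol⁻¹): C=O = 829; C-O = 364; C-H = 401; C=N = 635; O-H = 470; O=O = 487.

ΔH ≈ −1541 kJ

Bonds broken (reactants):
  C-H: 6 × 401 = 2406
  C-O: 2 × 364 = 728
  O=O: 3 × 487 = 1461
  Σ(broken) = 4595 kJ
Bonds formed (products):
  C=O: 4 × 829 = 3316
  O-H: 6 × 470 = 2820
  Σ(formed) = 6136 kJ
ΔH = Σ(broken) − Σ(formed) = 4595 − 6136 = −1541 kJ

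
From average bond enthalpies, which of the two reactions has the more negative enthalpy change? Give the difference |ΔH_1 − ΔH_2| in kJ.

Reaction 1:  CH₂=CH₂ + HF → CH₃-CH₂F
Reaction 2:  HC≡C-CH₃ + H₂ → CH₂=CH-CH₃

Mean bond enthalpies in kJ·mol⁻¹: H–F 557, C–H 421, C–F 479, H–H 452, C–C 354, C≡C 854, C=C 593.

Reaction 2, by 25 kJ

Reaction 1:
  Bonds broken (reactants):
    C–H: 4 × 421 = 1684
    C=C: 1 × 593 = 593
    H–F: 1 × 557 = 557
    Σ(broken) = 2834 kJ
  Bonds formed (products):
    C–C: 1 × 354 = 354
    C–F: 1 × 479 = 479
    C–H: 5 × 421 = 2105
    Σ(formed) = 2938 kJ
  ΔH_1 = 2834 − 2938 = −104 kJ
Reaction 2:
  Bonds broken (reactants):
    C≡C: 1 × 854 = 854
    C–C: 1 × 354 = 354
    C–H: 4 × 421 = 1684
    H–H: 1 × 452 = 452
    Σ(broken) = 3344 kJ
  Bonds formed (products):
    C–C: 1 × 354 = 354
    C–H: 6 × 421 = 2526
    C=C: 1 × 593 = 593
    Σ(formed) = 3473 kJ
  ΔH_2 = 3344 − 3473 = −129 kJ
ΔH_1 − ΔH_2 = +25 kJ, so reaction 2 has the more negative ΔH; |ΔH_1 − ΔH_2| = 25 kJ.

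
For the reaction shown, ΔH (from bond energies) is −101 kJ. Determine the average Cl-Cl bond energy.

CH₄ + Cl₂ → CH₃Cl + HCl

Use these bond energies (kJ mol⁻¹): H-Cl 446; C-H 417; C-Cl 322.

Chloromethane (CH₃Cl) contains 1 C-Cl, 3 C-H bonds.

Let D be the Cl-Cl bond energy.
Σ(broken) = 4×417 + 1×D = 1668 + D
Σ(formed) = 1×322 + 3×417 + 1×446 = 2019
ΔH = Σ(broken) − Σ(formed) = (1668 + D) − (2019) = −351 + D
Setting this equal to −101 kJ gives D = 250 kJ/mol.

D(Cl-Cl) ≈ 250 kJ/mol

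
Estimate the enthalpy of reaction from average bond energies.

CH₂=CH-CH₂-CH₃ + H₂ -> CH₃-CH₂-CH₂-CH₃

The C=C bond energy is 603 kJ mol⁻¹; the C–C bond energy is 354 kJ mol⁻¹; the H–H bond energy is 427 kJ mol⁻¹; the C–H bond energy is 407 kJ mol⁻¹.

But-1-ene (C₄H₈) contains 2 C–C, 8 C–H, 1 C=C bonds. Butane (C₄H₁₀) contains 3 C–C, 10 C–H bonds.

ΔH ≈ −138 kJ

Bonds broken (reactants):
  C–C: 2 × 354 = 708
  C–H: 8 × 407 = 3256
  C=C: 1 × 603 = 603
  H–H: 1 × 427 = 427
  Σ(broken) = 4994 kJ
Bonds formed (products):
  C–C: 3 × 354 = 1062
  C–H: 10 × 407 = 4070
  Σ(formed) = 5132 kJ
ΔH = Σ(broken) − Σ(formed) = 4994 − 5132 = −138 kJ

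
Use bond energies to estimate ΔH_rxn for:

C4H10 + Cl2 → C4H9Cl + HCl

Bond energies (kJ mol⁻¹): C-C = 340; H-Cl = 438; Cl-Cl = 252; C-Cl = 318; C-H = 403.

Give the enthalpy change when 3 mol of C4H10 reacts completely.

ΔH = −303 kJ

Bonds broken (reactants):
  C-C: 3 × 340 = 1020
  C-H: 10 × 403 = 4030
  Cl-Cl: 1 × 252 = 252
  Σ(broken) = 5302 kJ
Bonds formed (products):
  C-C: 3 × 340 = 1020
  C-Cl: 1 × 318 = 318
  C-H: 9 × 403 = 3627
  H-Cl: 1 × 438 = 438
  Σ(formed) = 5403 kJ
ΔH = Σ(broken) − Σ(formed) = 5302 − 5403 = −101 kJ
For 3× the reaction as written: 3 × (−101) = −303 kJ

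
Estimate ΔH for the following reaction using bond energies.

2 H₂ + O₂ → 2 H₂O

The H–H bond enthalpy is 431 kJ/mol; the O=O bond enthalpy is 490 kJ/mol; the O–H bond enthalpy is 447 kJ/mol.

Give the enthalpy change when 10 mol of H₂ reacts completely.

Bonds broken (reactants):
  H–H: 2 × 431 = 862
  O=O: 1 × 490 = 490
  Σ(broken) = 1352 kJ
Bonds formed (products):
  O–H: 4 × 447 = 1788
  Σ(formed) = 1788 kJ
ΔH = Σ(broken) − Σ(formed) = 1352 − 1788 = −436 kJ
For 5× the reaction as written: 5 × (−436) = −2180 kJ

ΔH = −2180 kJ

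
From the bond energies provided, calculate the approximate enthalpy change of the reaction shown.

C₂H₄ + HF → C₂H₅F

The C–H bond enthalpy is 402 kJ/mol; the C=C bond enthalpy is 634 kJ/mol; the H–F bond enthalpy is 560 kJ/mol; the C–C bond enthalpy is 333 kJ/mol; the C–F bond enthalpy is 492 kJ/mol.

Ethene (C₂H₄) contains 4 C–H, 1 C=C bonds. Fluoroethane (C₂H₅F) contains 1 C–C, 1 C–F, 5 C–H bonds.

Bonds broken (reactants):
  C–H: 4 × 402 = 1608
  C=C: 1 × 634 = 634
  H–F: 1 × 560 = 560
  Σ(broken) = 2802 kJ
Bonds formed (products):
  C–C: 1 × 333 = 333
  C–F: 1 × 492 = 492
  C–H: 5 × 402 = 2010
  Σ(formed) = 2835 kJ
ΔH = Σ(broken) − Σ(formed) = 2802 − 2835 = −33 kJ

ΔH ≈ −33 kJ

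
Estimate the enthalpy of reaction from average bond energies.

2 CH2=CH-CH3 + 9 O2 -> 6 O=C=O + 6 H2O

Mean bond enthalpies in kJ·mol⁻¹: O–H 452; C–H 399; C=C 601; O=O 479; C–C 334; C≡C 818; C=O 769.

Bonds broken (reactants):
  C–C: 2 × 334 = 668
  C–H: 12 × 399 = 4788
  C=C: 2 × 601 = 1202
  O=O: 9 × 479 = 4311
  Σ(broken) = 10969 kJ
Bonds formed (products):
  C=O: 12 × 769 = 9228
  O–H: 12 × 452 = 5424
  Σ(formed) = 14652 kJ
ΔH = Σ(broken) − Σ(formed) = 10969 − 14652 = −3683 kJ

ΔH ≈ −3683 kJ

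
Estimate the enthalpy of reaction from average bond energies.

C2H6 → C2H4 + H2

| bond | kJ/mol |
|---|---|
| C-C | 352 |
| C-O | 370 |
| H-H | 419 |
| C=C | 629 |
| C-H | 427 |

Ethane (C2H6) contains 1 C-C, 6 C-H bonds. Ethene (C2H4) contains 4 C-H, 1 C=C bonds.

Bonds broken (reactants):
  C-C: 1 × 352 = 352
  C-H: 6 × 427 = 2562
  Σ(broken) = 2914 kJ
Bonds formed (products):
  C-H: 4 × 427 = 1708
  C=C: 1 × 629 = 629
  H-H: 1 × 419 = 419
  Σ(formed) = 2756 kJ
ΔH = Σ(broken) − Σ(formed) = 2914 − 2756 = +158 kJ

ΔH ≈ +158 kJ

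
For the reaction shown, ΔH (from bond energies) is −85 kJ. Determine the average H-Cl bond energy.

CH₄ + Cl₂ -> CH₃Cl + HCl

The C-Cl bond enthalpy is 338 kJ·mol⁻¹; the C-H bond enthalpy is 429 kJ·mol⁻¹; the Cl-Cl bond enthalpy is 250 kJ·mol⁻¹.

D(H-Cl) ≈ 426 kJ/mol

Let D be the H-Cl bond energy.
Σ(broken) = 4×429 + 1×250 = 1966
Σ(formed) = 1×338 + 3×429 + 1×D = 1625 + D
ΔH = Σ(broken) − Σ(formed) = (1966) − (1625 + D) = +341 − D
Setting this equal to −85 kJ gives D = 426 kJ/mol.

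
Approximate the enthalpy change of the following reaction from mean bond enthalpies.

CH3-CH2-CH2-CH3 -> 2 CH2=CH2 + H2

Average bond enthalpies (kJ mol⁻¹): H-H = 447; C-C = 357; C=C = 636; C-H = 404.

ΔH ≈ +160 kJ

Bonds broken (reactants):
  C-C: 3 × 357 = 1071
  C-H: 10 × 404 = 4040
  Σ(broken) = 5111 kJ
Bonds formed (products):
  C-H: 8 × 404 = 3232
  C=C: 2 × 636 = 1272
  H-H: 1 × 447 = 447
  Σ(formed) = 4951 kJ
ΔH = Σ(broken) − Σ(formed) = 5111 − 4951 = +160 kJ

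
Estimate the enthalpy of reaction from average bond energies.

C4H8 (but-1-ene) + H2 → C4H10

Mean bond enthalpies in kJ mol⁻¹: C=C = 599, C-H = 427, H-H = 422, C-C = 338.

Bonds broken (reactants):
  C-C: 2 × 338 = 676
  C-H: 8 × 427 = 3416
  C=C: 1 × 599 = 599
  H-H: 1 × 422 = 422
  Σ(broken) = 5113 kJ
Bonds formed (products):
  C-C: 3 × 338 = 1014
  C-H: 10 × 427 = 4270
  Σ(formed) = 5284 kJ
ΔH = Σ(broken) − Σ(formed) = 5113 − 5284 = −171 kJ

ΔH ≈ −171 kJ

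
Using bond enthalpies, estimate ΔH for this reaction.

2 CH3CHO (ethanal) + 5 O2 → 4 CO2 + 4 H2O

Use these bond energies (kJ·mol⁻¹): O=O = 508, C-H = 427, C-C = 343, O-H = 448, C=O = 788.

ΔH ≈ −1670 kJ

Bonds broken (reactants):
  C-C: 2 × 343 = 686
  C-H: 8 × 427 = 3416
  C=O: 2 × 788 = 1576
  O=O: 5 × 508 = 2540
  Σ(broken) = 8218 kJ
Bonds formed (products):
  C=O: 8 × 788 = 6304
  O-H: 8 × 448 = 3584
  Σ(formed) = 9888 kJ
ΔH = Σ(broken) − Σ(formed) = 8218 − 9888 = −1670 kJ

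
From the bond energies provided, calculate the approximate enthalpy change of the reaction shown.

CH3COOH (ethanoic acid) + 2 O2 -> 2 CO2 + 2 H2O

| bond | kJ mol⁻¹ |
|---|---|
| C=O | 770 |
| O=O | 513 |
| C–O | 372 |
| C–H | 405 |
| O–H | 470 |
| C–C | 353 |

ΔH ≈ −754 kJ

Bonds broken (reactants):
  C–C: 1 × 353 = 353
  C–H: 3 × 405 = 1215
  C–O: 1 × 372 = 372
  C=O: 1 × 770 = 770
  O–H: 1 × 470 = 470
  O=O: 2 × 513 = 1026
  Σ(broken) = 4206 kJ
Bonds formed (products):
  C=O: 4 × 770 = 3080
  O–H: 4 × 470 = 1880
  Σ(formed) = 4960 kJ
ΔH = Σ(broken) − Σ(formed) = 4206 − 4960 = −754 kJ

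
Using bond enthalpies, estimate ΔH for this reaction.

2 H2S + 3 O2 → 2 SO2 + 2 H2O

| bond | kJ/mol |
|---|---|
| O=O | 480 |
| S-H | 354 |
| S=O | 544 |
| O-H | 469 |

Bonds broken (reactants):
  O=O: 3 × 480 = 1440
  S-H: 4 × 354 = 1416
  Σ(broken) = 2856 kJ
Bonds formed (products):
  O-H: 4 × 469 = 1876
  S=O: 4 × 544 = 2176
  Σ(formed) = 4052 kJ
ΔH = Σ(broken) − Σ(formed) = 2856 − 4052 = −1196 kJ

ΔH ≈ −1196 kJ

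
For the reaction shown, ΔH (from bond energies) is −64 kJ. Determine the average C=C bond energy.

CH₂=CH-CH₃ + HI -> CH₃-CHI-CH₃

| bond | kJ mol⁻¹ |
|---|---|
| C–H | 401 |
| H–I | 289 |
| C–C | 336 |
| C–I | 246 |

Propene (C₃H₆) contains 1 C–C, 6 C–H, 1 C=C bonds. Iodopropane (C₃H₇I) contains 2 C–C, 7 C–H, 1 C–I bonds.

D(C=C) ≈ 630 kJ/mol

Let D be the C=C bond energy.
Σ(broken) = 1×336 + 6×401 + 1×D + 1×289 = 3031 + D
Σ(formed) = 2×336 + 7×401 + 1×246 = 3725
ΔH = Σ(broken) − Σ(formed) = (3031 + D) − (3725) = −694 + D
Setting this equal to −64 kJ gives D = 630 kJ/mol.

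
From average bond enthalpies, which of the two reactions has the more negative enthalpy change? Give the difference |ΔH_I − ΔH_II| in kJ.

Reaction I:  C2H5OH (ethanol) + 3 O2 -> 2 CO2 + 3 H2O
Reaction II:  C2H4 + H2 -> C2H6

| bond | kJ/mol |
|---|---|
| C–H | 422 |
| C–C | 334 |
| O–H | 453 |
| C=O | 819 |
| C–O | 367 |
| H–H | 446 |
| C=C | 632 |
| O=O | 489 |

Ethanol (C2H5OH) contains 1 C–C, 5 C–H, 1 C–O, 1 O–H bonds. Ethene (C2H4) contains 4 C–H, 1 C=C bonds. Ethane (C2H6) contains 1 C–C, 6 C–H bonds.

Reaction I, by 1163 kJ

Reaction I:
  Bonds broken (reactants):
    C–C: 1 × 334 = 334
    C–H: 5 × 422 = 2110
    C–O: 1 × 367 = 367
    O–H: 1 × 453 = 453
    O=O: 3 × 489 = 1467
    Σ(broken) = 4731 kJ
  Bonds formed (products):
    C=O: 4 × 819 = 3276
    O–H: 6 × 453 = 2718
    Σ(formed) = 5994 kJ
  ΔH_I = 4731 − 5994 = −1263 kJ
Reaction II:
  Bonds broken (reactants):
    C–H: 4 × 422 = 1688
    C=C: 1 × 632 = 632
    H–H: 1 × 446 = 446
    Σ(broken) = 2766 kJ
  Bonds formed (products):
    C–C: 1 × 334 = 334
    C–H: 6 × 422 = 2532
    Σ(formed) = 2866 kJ
  ΔH_II = 2766 − 2866 = −100 kJ
ΔH_I − ΔH_II = −1163 kJ, so reaction I has the more negative ΔH; |ΔH_I − ΔH_II| = 1163 kJ.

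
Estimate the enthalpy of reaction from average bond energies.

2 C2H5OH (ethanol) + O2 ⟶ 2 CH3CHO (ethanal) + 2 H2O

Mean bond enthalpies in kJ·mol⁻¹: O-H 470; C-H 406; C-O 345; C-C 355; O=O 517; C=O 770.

ΔH ≈ −461 kJ

Bonds broken (reactants):
  C-C: 2 × 355 = 710
  C-H: 10 × 406 = 4060
  C-O: 2 × 345 = 690
  O-H: 2 × 470 = 940
  O=O: 1 × 517 = 517
  Σ(broken) = 6917 kJ
Bonds formed (products):
  C-C: 2 × 355 = 710
  C-H: 8 × 406 = 3248
  C=O: 2 × 770 = 1540
  O-H: 4 × 470 = 1880
  Σ(formed) = 7378 kJ
ΔH = Σ(broken) − Σ(formed) = 6917 − 7378 = −461 kJ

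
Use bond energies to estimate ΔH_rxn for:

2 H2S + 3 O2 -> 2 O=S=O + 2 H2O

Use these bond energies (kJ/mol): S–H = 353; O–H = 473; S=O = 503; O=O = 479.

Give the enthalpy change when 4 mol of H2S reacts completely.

Bonds broken (reactants):
  O=O: 3 × 479 = 1437
  S–H: 4 × 353 = 1412
  Σ(broken) = 2849 kJ
Bonds formed (products):
  O–H: 4 × 473 = 1892
  S=O: 4 × 503 = 2012
  Σ(formed) = 3904 kJ
ΔH = Σ(broken) − Σ(formed) = 2849 − 3904 = −1055 kJ
For 2× the reaction as written: 2 × (−1055) = −2110 kJ

ΔH = −2110 kJ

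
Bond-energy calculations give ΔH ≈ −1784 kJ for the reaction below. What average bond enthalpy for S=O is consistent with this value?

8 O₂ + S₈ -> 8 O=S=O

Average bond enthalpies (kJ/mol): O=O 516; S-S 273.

Let D be the S=O bond energy.
Σ(broken) = 8×516 + 8×273 = 6312
Σ(formed) = 16×D = 16D
ΔH = Σ(broken) − Σ(formed) = (6312) − (16D) = +6312 − 16D
Setting this equal to −1784 kJ gives 16D = 8096, so D = 506 kJ/mol.

D(S=O) ≈ 506 kJ/mol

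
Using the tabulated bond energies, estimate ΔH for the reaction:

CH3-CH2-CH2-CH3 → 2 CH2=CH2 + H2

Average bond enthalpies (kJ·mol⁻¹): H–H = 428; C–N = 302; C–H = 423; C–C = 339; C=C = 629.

ΔH ≈ +177 kJ

Bonds broken (reactants):
  C–C: 3 × 339 = 1017
  C–H: 10 × 423 = 4230
  Σ(broken) = 5247 kJ
Bonds formed (products):
  C–H: 8 × 423 = 3384
  C=C: 2 × 629 = 1258
  H–H: 1 × 428 = 428
  Σ(formed) = 5070 kJ
ΔH = Σ(broken) − Σ(formed) = 5247 − 5070 = +177 kJ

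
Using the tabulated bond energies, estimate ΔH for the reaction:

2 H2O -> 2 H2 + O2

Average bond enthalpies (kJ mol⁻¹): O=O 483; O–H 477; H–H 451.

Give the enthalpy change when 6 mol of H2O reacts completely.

ΔH = +1569 kJ

Bonds broken (reactants):
  O–H: 4 × 477 = 1908
  Σ(broken) = 1908 kJ
Bonds formed (products):
  H–H: 2 × 451 = 902
  O=O: 1 × 483 = 483
  Σ(formed) = 1385 kJ
ΔH = Σ(broken) − Σ(formed) = 1908 − 1385 = +523 kJ
For 3× the reaction as written: 3 × (+523) = +1569 kJ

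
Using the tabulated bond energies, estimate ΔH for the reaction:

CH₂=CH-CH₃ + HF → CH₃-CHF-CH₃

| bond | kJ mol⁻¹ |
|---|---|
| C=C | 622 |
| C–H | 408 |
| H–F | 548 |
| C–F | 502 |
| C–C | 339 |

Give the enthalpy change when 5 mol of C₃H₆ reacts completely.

Bonds broken (reactants):
  C–C: 1 × 339 = 339
  C–H: 6 × 408 = 2448
  C=C: 1 × 622 = 622
  H–F: 1 × 548 = 548
  Σ(broken) = 3957 kJ
Bonds formed (products):
  C–C: 2 × 339 = 678
  C–F: 1 × 502 = 502
  C–H: 7 × 408 = 2856
  Σ(formed) = 4036 kJ
ΔH = Σ(broken) − Σ(formed) = 3957 − 4036 = −79 kJ
For 5× the reaction as written: 5 × (−79) = −395 kJ

ΔH = −395 kJ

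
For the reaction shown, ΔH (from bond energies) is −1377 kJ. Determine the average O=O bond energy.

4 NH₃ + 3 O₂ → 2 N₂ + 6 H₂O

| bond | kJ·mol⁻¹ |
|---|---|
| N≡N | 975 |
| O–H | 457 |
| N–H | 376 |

D(O=O) ≈ 515 kJ/mol

Let D be the O=O bond energy.
Σ(broken) = 12×376 + 3×D = 4512 + 3D
Σ(formed) = 2×975 + 12×457 = 7434
ΔH = Σ(broken) − Σ(formed) = (4512 + 3D) − (7434) = −2922 + 3D
Setting this equal to −1377 kJ gives 3D = 1545, so D = 515 kJ/mol.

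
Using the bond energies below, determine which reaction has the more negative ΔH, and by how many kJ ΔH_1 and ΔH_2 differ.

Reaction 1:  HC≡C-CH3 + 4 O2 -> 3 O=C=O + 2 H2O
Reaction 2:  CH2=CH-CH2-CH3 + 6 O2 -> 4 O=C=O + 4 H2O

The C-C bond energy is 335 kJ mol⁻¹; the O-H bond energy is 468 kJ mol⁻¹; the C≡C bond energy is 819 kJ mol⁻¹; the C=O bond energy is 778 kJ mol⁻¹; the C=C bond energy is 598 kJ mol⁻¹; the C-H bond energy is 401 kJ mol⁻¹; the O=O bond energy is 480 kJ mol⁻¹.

Reaction 2, by 750 kJ

Reaction 1:
  Bonds broken (reactants):
    C≡C: 1 × 819 = 819
    C-C: 1 × 335 = 335
    C-H: 4 × 401 = 1604
    O=O: 4 × 480 = 1920
    Σ(broken) = 4678 kJ
  Bonds formed (products):
    C=O: 6 × 778 = 4668
    O-H: 4 × 468 = 1872
    Σ(formed) = 6540 kJ
  ΔH_1 = 4678 − 6540 = −1862 kJ
Reaction 2:
  Bonds broken (reactants):
    C-C: 2 × 335 = 670
    C-H: 8 × 401 = 3208
    C=C: 1 × 598 = 598
    O=O: 6 × 480 = 2880
    Σ(broken) = 7356 kJ
  Bonds formed (products):
    C=O: 8 × 778 = 6224
    O-H: 8 × 468 = 3744
    Σ(formed) = 9968 kJ
  ΔH_2 = 7356 − 9968 = −2612 kJ
ΔH_1 − ΔH_2 = +750 kJ, so reaction 2 has the more negative ΔH; |ΔH_1 − ΔH_2| = 750 kJ.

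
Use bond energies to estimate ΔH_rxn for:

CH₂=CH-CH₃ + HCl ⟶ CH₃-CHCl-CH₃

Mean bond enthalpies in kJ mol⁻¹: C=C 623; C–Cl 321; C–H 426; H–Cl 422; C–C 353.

ΔH ≈ −55 kJ

Bonds broken (reactants):
  C–C: 1 × 353 = 353
  C–H: 6 × 426 = 2556
  C=C: 1 × 623 = 623
  H–Cl: 1 × 422 = 422
  Σ(broken) = 3954 kJ
Bonds formed (products):
  C–C: 2 × 353 = 706
  C–Cl: 1 × 321 = 321
  C–H: 7 × 426 = 2982
  Σ(formed) = 4009 kJ
ΔH = Σ(broken) − Σ(formed) = 3954 − 4009 = −55 kJ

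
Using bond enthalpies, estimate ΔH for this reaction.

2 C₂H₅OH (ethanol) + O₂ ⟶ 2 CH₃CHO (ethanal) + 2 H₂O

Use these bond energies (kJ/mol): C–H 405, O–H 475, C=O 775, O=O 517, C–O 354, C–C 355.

Bonds broken (reactants):
  C–C: 2 × 355 = 710
  C–H: 10 × 405 = 4050
  C–O: 2 × 354 = 708
  O–H: 2 × 475 = 950
  O=O: 1 × 517 = 517
  Σ(broken) = 6935 kJ
Bonds formed (products):
  C–C: 2 × 355 = 710
  C–H: 8 × 405 = 3240
  C=O: 2 × 775 = 1550
  O–H: 4 × 475 = 1900
  Σ(formed) = 7400 kJ
ΔH = Σ(broken) − Σ(formed) = 6935 − 7400 = −465 kJ

ΔH ≈ −465 kJ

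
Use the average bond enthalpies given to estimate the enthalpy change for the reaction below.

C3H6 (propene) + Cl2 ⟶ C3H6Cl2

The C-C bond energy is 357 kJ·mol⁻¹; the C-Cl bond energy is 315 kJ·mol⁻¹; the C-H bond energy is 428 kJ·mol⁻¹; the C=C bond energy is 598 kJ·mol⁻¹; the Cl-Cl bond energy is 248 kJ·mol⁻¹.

ΔH ≈ −141 kJ

Bonds broken (reactants):
  C-C: 1 × 357 = 357
  C-H: 6 × 428 = 2568
  C=C: 1 × 598 = 598
  Cl-Cl: 1 × 248 = 248
  Σ(broken) = 3771 kJ
Bonds formed (products):
  C-C: 2 × 357 = 714
  C-Cl: 2 × 315 = 630
  C-H: 6 × 428 = 2568
  Σ(formed) = 3912 kJ
ΔH = Σ(broken) − Σ(formed) = 3771 − 3912 = −141 kJ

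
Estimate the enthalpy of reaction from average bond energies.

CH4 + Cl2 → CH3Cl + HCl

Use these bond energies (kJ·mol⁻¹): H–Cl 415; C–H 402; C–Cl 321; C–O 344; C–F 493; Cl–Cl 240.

ΔH ≈ −94 kJ

Bonds broken (reactants):
  C–H: 4 × 402 = 1608
  Cl–Cl: 1 × 240 = 240
  Σ(broken) = 1848 kJ
Bonds formed (products):
  C–Cl: 1 × 321 = 321
  C–H: 3 × 402 = 1206
  H–Cl: 1 × 415 = 415
  Σ(formed) = 1942 kJ
ΔH = Σ(broken) − Σ(formed) = 1848 − 1942 = −94 kJ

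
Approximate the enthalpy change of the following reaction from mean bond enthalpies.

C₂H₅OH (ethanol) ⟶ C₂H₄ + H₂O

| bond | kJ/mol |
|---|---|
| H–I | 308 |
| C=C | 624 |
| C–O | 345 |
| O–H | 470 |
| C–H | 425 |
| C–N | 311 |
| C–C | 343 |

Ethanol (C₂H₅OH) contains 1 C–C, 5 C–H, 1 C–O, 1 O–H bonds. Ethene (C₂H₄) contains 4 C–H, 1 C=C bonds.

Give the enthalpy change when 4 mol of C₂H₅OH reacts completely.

ΔH = +76 kJ

Bonds broken (reactants):
  C–C: 1 × 343 = 343
  C–H: 5 × 425 = 2125
  C–O: 1 × 345 = 345
  O–H: 1 × 470 = 470
  Σ(broken) = 3283 kJ
Bonds formed (products):
  C–H: 4 × 425 = 1700
  C=C: 1 × 624 = 624
  O–H: 2 × 470 = 940
  Σ(formed) = 3264 kJ
ΔH = Σ(broken) − Σ(formed) = 3283 − 3264 = +19 kJ
For 4× the reaction as written: 4 × (+19) = +76 kJ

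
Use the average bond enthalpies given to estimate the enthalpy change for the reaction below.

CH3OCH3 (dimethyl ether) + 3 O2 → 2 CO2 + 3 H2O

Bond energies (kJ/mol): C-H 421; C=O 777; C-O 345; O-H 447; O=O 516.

Bonds broken (reactants):
  C-H: 6 × 421 = 2526
  C-O: 2 × 345 = 690
  O=O: 3 × 516 = 1548
  Σ(broken) = 4764 kJ
Bonds formed (products):
  C=O: 4 × 777 = 3108
  O-H: 6 × 447 = 2682
  Σ(formed) = 5790 kJ
ΔH = Σ(broken) − Σ(formed) = 4764 − 5790 = −1026 kJ

ΔH ≈ −1026 kJ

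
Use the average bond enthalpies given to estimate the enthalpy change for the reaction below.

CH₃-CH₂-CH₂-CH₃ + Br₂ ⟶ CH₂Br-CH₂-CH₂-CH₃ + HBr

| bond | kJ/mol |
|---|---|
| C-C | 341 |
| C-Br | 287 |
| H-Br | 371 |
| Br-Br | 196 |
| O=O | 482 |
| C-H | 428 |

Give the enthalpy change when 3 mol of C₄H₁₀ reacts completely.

ΔH = −102 kJ

Bonds broken (reactants):
  Br-Br: 1 × 196 = 196
  C-C: 3 × 341 = 1023
  C-H: 10 × 428 = 4280
  Σ(broken) = 5499 kJ
Bonds formed (products):
  C-Br: 1 × 287 = 287
  C-C: 3 × 341 = 1023
  C-H: 9 × 428 = 3852
  H-Br: 1 × 371 = 371
  Σ(formed) = 5533 kJ
ΔH = Σ(broken) − Σ(formed) = 5499 − 5533 = −34 kJ
For 3× the reaction as written: 3 × (−34) = −102 kJ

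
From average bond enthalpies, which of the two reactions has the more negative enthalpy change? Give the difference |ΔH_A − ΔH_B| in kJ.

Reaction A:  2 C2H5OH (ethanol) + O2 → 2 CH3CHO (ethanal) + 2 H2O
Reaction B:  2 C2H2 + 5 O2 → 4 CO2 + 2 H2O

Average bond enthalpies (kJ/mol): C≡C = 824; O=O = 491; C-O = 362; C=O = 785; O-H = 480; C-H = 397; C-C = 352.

Reaction B, by 1988 kJ

Reaction A:
  Bonds broken (reactants):
    C-C: 2 × 352 = 704
    C-H: 10 × 397 = 3970
    C-O: 2 × 362 = 724
    O-H: 2 × 480 = 960
    O=O: 1 × 491 = 491
    Σ(broken) = 6849 kJ
  Bonds formed (products):
    C-C: 2 × 352 = 704
    C-H: 8 × 397 = 3176
    C=O: 2 × 785 = 1570
    O-H: 4 × 480 = 1920
    Σ(formed) = 7370 kJ
  ΔH_A = 6849 − 7370 = −521 kJ
Reaction B:
  Bonds broken (reactants):
    C≡C: 2 × 824 = 1648
    C-H: 4 × 397 = 1588
    O=O: 5 × 491 = 2455
    Σ(broken) = 5691 kJ
  Bonds formed (products):
    C=O: 8 × 785 = 6280
    O-H: 4 × 480 = 1920
    Σ(formed) = 8200 kJ
  ΔH_B = 5691 − 8200 = −2509 kJ
ΔH_A − ΔH_B = +1988 kJ, so reaction B has the more negative ΔH; |ΔH_A − ΔH_B| = 1988 kJ.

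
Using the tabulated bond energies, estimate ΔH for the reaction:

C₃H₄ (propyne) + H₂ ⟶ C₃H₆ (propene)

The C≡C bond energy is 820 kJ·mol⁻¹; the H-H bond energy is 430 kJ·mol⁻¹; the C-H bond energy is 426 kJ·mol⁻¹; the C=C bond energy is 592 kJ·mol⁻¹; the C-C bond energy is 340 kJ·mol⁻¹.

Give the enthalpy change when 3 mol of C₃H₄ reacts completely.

Bonds broken (reactants):
  C≡C: 1 × 820 = 820
  C-C: 1 × 340 = 340
  C-H: 4 × 426 = 1704
  H-H: 1 × 430 = 430
  Σ(broken) = 3294 kJ
Bonds formed (products):
  C-C: 1 × 340 = 340
  C-H: 6 × 426 = 2556
  C=C: 1 × 592 = 592
  Σ(formed) = 3488 kJ
ΔH = Σ(broken) − Σ(formed) = 3294 − 3488 = −194 kJ
For 3× the reaction as written: 3 × (−194) = −582 kJ

ΔH = −582 kJ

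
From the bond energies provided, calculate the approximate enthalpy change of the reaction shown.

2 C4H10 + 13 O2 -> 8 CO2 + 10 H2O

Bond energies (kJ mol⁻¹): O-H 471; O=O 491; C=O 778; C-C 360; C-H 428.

Bonds broken (reactants):
  C-C: 6 × 360 = 2160
  C-H: 20 × 428 = 8560
  O=O: 13 × 491 = 6383
  Σ(broken) = 17103 kJ
Bonds formed (products):
  C=O: 16 × 778 = 12448
  O-H: 20 × 471 = 9420
  Σ(formed) = 21868 kJ
ΔH = Σ(broken) − Σ(formed) = 17103 − 21868 = −4765 kJ

ΔH ≈ −4765 kJ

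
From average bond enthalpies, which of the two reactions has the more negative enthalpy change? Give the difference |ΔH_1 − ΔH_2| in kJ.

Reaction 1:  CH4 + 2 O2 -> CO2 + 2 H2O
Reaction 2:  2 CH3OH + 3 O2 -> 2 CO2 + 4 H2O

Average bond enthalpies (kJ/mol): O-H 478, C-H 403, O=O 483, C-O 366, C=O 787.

Reaction 2, by 509 kJ

Reaction 1:
  Bonds broken (reactants):
    C-H: 4 × 403 = 1612
    O=O: 2 × 483 = 966
    Σ(broken) = 2578 kJ
  Bonds formed (products):
    C=O: 2 × 787 = 1574
    O-H: 4 × 478 = 1912
    Σ(formed) = 3486 kJ
  ΔH_1 = 2578 − 3486 = −908 kJ
Reaction 2:
  Bonds broken (reactants):
    C-H: 6 × 403 = 2418
    C-O: 2 × 366 = 732
    O-H: 2 × 478 = 956
    O=O: 3 × 483 = 1449
    Σ(broken) = 5555 kJ
  Bonds formed (products):
    C=O: 4 × 787 = 3148
    O-H: 8 × 478 = 3824
    Σ(formed) = 6972 kJ
  ΔH_2 = 5555 − 6972 = −1417 kJ
ΔH_1 − ΔH_2 = +509 kJ, so reaction 2 has the more negative ΔH; |ΔH_1 − ΔH_2| = 509 kJ.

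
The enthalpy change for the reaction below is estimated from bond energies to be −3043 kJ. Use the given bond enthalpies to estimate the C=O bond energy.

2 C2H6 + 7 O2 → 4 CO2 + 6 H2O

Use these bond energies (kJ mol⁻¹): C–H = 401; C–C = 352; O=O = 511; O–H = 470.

D(C=O) ≈ 812 kJ/mol

Let D be the C=O bond energy.
Σ(broken) = 2×352 + 12×401 + 7×511 = 9093
Σ(formed) = 8×D + 12×470 = 5640 + 8D
ΔH = Σ(broken) − Σ(formed) = (9093) − (5640 + 8D) = +3453 − 8D
Setting this equal to −3043 kJ gives 8D = 6496, so D = 812 kJ/mol.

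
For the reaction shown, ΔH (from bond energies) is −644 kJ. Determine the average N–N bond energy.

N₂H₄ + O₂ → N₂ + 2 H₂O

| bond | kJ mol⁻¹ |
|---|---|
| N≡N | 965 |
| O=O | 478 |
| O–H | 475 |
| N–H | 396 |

D(N–N) ≈ 159 kJ/mol

Let D be the N–N bond energy.
Σ(broken) = 4×396 + 1×D + 1×478 = 2062 + D
Σ(formed) = 1×965 + 4×475 = 2865
ΔH = Σ(broken) − Σ(formed) = (2062 + D) − (2865) = −803 + D
Setting this equal to −644 kJ gives D = 159 kJ/mol.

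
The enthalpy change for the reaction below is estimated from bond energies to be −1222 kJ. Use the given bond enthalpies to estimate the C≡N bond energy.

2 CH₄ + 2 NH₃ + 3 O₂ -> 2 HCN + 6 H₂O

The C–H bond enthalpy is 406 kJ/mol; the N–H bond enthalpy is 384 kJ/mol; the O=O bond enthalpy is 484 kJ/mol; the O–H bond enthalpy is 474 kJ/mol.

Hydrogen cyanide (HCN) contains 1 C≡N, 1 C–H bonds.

D(C≡N) ≈ 863 kJ/mol

Let D be the C≡N bond energy.
Σ(broken) = 8×406 + 6×384 + 3×484 = 7004
Σ(formed) = 2×D + 2×406 + 12×474 = 6500 + 2D
ΔH = Σ(broken) − Σ(formed) = (7004) − (6500 + 2D) = +504 − 2D
Setting this equal to −1222 kJ gives 2D = 1726, so D = 863 kJ/mol.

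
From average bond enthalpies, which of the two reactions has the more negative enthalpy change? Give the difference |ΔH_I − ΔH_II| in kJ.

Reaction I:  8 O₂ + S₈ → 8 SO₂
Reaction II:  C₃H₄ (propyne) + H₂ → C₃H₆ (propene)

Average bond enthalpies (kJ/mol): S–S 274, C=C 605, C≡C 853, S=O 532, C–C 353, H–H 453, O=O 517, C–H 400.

Reaction I:
  Bonds broken (reactants):
    O=O: 8 × 517 = 4136
    S–S: 8 × 274 = 2192
    Σ(broken) = 6328 kJ
  Bonds formed (products):
    S=O: 16 × 532 = 8512
    Σ(formed) = 8512 kJ
  ΔH_I = 6328 − 8512 = −2184 kJ
Reaction II:
  Bonds broken (reactants):
    C≡C: 1 × 853 = 853
    C–C: 1 × 353 = 353
    C–H: 4 × 400 = 1600
    H–H: 1 × 453 = 453
    Σ(broken) = 3259 kJ
  Bonds formed (products):
    C–C: 1 × 353 = 353
    C–H: 6 × 400 = 2400
    C=C: 1 × 605 = 605
    Σ(formed) = 3358 kJ
  ΔH_II = 3259 − 3358 = −99 kJ
ΔH_I − ΔH_II = −2085 kJ, so reaction I has the more negative ΔH; |ΔH_I − ΔH_II| = 2085 kJ.

Reaction I, by 2085 kJ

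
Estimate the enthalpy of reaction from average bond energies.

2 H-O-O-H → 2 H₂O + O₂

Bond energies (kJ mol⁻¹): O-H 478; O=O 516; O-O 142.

ΔH ≈ −232 kJ

Bonds broken (reactants):
  O-H: 4 × 478 = 1912
  O-O: 2 × 142 = 284
  Σ(broken) = 2196 kJ
Bonds formed (products):
  O-H: 4 × 478 = 1912
  O=O: 1 × 516 = 516
  Σ(formed) = 2428 kJ
ΔH = Σ(broken) − Σ(formed) = 2196 − 2428 = −232 kJ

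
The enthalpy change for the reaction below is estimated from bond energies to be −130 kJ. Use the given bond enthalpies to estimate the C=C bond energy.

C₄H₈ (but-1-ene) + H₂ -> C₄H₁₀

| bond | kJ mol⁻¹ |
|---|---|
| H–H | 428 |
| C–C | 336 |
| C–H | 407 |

Let D be the C=C bond energy.
Σ(broken) = 2×336 + 8×407 + 1×D + 1×428 = 4356 + D
Σ(formed) = 3×336 + 10×407 = 5078
ΔH = Σ(broken) − Σ(formed) = (4356 + D) − (5078) = −722 + D
Setting this equal to −130 kJ gives D = 592 kJ/mol.

D(C=C) ≈ 592 kJ/mol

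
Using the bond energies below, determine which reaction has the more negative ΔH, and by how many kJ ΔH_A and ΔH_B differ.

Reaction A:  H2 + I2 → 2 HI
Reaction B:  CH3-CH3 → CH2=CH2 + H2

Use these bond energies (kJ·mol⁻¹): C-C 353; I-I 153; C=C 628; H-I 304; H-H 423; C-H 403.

Reaction A:
  Bonds broken (reactants):
    H-H: 1 × 423 = 423
    I-I: 1 × 153 = 153
    Σ(broken) = 576 kJ
  Bonds formed (products):
    H-I: 2 × 304 = 608
    Σ(formed) = 608 kJ
  ΔH_A = 576 − 608 = −32 kJ
Reaction B:
  Bonds broken (reactants):
    C-C: 1 × 353 = 353
    C-H: 6 × 403 = 2418
    Σ(broken) = 2771 kJ
  Bonds formed (products):
    C-H: 4 × 403 = 1612
    C=C: 1 × 628 = 628
    H-H: 1 × 423 = 423
    Σ(formed) = 2663 kJ
  ΔH_B = 2771 − 2663 = +108 kJ
ΔH_A − ΔH_B = −140 kJ, so reaction A has the more negative ΔH; |ΔH_A − ΔH_B| = 140 kJ.

Reaction A, by 140 kJ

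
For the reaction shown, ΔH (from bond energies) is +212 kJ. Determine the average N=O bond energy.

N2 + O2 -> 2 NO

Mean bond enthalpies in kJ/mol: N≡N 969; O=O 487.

D(N=O) ≈ 622 kJ/mol

Let D be the N=O bond energy.
Σ(broken) = 1×969 + 1×487 = 1456
Σ(formed) = 2×D = 2D
ΔH = Σ(broken) − Σ(formed) = (1456) − (2D) = +1456 − 2D
Setting this equal to +212 kJ gives 2D = 1244, so D = 622 kJ/mol.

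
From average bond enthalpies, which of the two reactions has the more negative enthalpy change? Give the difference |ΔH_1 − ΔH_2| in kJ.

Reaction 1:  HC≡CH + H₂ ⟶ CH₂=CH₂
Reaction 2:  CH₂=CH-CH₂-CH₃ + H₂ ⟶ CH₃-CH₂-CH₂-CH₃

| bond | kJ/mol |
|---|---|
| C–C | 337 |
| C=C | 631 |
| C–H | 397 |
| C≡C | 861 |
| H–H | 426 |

Reaction 1, by 64 kJ

Reaction 1:
  Bonds broken (reactants):
    C≡C: 1 × 861 = 861
    C–H: 2 × 397 = 794
    H–H: 1 × 426 = 426
    Σ(broken) = 2081 kJ
  Bonds formed (products):
    C–H: 4 × 397 = 1588
    C=C: 1 × 631 = 631
    Σ(formed) = 2219 kJ
  ΔH_1 = 2081 − 2219 = −138 kJ
Reaction 2:
  Bonds broken (reactants):
    C–C: 2 × 337 = 674
    C–H: 8 × 397 = 3176
    C=C: 1 × 631 = 631
    H–H: 1 × 426 = 426
    Σ(broken) = 4907 kJ
  Bonds formed (products):
    C–C: 3 × 337 = 1011
    C–H: 10 × 397 = 3970
    Σ(formed) = 4981 kJ
  ΔH_2 = 4907 − 4981 = −74 kJ
ΔH_1 − ΔH_2 = −64 kJ, so reaction 1 has the more negative ΔH; |ΔH_1 − ΔH_2| = 64 kJ.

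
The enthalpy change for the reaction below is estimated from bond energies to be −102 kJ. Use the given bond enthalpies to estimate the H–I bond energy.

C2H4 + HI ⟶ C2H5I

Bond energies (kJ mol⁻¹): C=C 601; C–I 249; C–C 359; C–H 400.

Let D be the H–I bond energy.
Σ(broken) = 4×400 + 1×601 + 1×D = 2201 + D
Σ(formed) = 1×359 + 5×400 + 1×249 = 2608
ΔH = Σ(broken) − Σ(formed) = (2201 + D) − (2608) = −407 + D
Setting this equal to −102 kJ gives D = 305 kJ/mol.

D(H–I) ≈ 305 kJ/mol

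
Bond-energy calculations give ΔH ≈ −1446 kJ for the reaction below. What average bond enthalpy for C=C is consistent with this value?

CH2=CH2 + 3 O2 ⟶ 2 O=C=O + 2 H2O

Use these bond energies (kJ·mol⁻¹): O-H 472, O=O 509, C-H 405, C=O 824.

Let D be the C=C bond energy.
Σ(broken) = 4×405 + 1×D + 3×509 = 3147 + D
Σ(formed) = 4×824 + 4×472 = 5184
ΔH = Σ(broken) − Σ(formed) = (3147 + D) − (5184) = −2037 + D
Setting this equal to −1446 kJ gives D = 591 kJ/mol.

D(C=C) ≈ 591 kJ/mol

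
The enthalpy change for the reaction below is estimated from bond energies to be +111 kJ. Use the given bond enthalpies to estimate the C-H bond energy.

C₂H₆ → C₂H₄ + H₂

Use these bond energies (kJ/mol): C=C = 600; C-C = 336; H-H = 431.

D(C-H) ≈ 403 kJ/mol

Let D be the C-H bond energy.
Σ(broken) = 1×336 + 6×D = 336 + 6D
Σ(formed) = 4×D + 1×600 + 1×431 = 1031 + 4D
ΔH = Σ(broken) − Σ(formed) = (336 + 6D) − (1031 + 4D) = −695 + 2D
Setting this equal to +111 kJ gives 2D = 806, so D = 403 kJ/mol.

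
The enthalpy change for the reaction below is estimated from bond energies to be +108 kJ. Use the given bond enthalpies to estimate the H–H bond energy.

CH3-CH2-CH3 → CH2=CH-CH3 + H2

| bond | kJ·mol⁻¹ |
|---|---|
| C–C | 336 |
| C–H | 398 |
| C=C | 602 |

D(H–H) ≈ 422 kJ/mol

Let D be the H–H bond energy.
Σ(broken) = 2×336 + 8×398 = 3856
Σ(formed) = 1×336 + 6×398 + 1×602 + 1×D = 3326 + D
ΔH = Σ(broken) − Σ(formed) = (3856) − (3326 + D) = +530 − D
Setting this equal to +108 kJ gives D = 422 kJ/mol.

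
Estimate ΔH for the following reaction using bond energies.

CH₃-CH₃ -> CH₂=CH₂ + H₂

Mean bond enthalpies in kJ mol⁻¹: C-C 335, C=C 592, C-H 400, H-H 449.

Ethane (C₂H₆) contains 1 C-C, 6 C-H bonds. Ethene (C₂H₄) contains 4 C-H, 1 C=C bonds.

Bonds broken (reactants):
  C-C: 1 × 335 = 335
  C-H: 6 × 400 = 2400
  Σ(broken) = 2735 kJ
Bonds formed (products):
  C-H: 4 × 400 = 1600
  C=C: 1 × 592 = 592
  H-H: 1 × 449 = 449
  Σ(formed) = 2641 kJ
ΔH = Σ(broken) − Σ(formed) = 2735 − 2641 = +94 kJ

ΔH ≈ +94 kJ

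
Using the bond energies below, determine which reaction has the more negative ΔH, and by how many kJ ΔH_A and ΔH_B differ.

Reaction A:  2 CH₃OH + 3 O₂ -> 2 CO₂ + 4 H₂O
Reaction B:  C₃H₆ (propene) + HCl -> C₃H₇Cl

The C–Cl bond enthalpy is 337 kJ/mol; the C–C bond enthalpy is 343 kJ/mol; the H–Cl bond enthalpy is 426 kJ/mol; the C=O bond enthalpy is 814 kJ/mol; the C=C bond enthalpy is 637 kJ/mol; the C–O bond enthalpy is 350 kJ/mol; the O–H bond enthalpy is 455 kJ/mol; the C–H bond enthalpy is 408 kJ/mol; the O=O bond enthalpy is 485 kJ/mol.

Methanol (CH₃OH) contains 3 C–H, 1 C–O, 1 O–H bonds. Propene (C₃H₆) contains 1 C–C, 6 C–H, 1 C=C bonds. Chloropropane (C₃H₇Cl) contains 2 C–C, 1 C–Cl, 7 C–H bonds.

Reaction A:
  Bonds broken (reactants):
    C–H: 6 × 408 = 2448
    C–O: 2 × 350 = 700
    O–H: 2 × 455 = 910
    O=O: 3 × 485 = 1455
    Σ(broken) = 5513 kJ
  Bonds formed (products):
    C=O: 4 × 814 = 3256
    O–H: 8 × 455 = 3640
    Σ(formed) = 6896 kJ
  ΔH_A = 5513 − 6896 = −1383 kJ
Reaction B:
  Bonds broken (reactants):
    C–C: 1 × 343 = 343
    C–H: 6 × 408 = 2448
    C=C: 1 × 637 = 637
    H–Cl: 1 × 426 = 426
    Σ(broken) = 3854 kJ
  Bonds formed (products):
    C–C: 2 × 343 = 686
    C–Cl: 1 × 337 = 337
    C–H: 7 × 408 = 2856
    Σ(formed) = 3879 kJ
  ΔH_B = 3854 − 3879 = −25 kJ
ΔH_A − ΔH_B = −1358 kJ, so reaction A has the more negative ΔH; |ΔH_A − ΔH_B| = 1358 kJ.

Reaction A, by 1358 kJ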